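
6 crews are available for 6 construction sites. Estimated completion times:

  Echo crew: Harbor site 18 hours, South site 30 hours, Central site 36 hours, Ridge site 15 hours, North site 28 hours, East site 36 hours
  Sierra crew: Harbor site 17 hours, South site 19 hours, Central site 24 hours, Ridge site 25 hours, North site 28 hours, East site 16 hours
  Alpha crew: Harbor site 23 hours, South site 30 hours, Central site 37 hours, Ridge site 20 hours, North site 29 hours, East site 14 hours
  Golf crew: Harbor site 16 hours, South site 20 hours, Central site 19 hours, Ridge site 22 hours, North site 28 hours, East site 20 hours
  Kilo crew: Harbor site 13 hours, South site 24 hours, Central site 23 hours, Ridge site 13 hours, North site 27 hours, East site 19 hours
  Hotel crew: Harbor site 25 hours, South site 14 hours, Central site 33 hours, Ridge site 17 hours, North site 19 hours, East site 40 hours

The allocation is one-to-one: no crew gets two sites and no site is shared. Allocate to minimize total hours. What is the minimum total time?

Minimum total: 99 hours

Optimal: Echo crew→Ridge site (15 hours), Sierra crew→South site (19 hours), Alpha crew→East site (14 hours), Golf crew→Central site (19 hours), Kilo crew→Harbor site (13 hours), Hotel crew→North site (19 hours) — total 15+19+14+19+13+19 = 99 hours.
Swapping Kilo crew↔Sierra crew (Kilo crew→South site 24 hours, Sierra crew→Harbor site 17 hours) adds 9.
Every other assignment is strictly worse.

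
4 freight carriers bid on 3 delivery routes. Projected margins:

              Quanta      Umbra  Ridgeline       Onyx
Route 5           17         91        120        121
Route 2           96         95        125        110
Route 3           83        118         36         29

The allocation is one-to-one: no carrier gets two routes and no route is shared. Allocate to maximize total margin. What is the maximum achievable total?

Maximum total: $364k

Treat this as an assignment problem: match each carrier to one route.
Optimal: Onyx→Route 5 ($121k), Ridgeline→Route 2 ($125k), Umbra→Route 3 ($118k) — total 121+125+118 = $364k.
Row-greedy (each carrier in turn takes its best remaining route) gives $334k, worse by 30.
Next-best assignment: Ridgeline→Route 5, Onyx→Route 2, Umbra→Route 3 = $348k.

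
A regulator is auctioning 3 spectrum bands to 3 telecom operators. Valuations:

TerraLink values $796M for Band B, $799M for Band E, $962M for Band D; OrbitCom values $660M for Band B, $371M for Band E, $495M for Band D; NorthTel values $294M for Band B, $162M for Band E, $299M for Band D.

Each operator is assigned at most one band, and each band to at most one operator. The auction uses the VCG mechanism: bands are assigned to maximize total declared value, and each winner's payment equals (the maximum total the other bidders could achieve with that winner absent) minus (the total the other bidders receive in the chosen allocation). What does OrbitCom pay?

Efficient allocation: TerraLink→Band D ($962M), OrbitCom→Band B ($660M), NorthTel→Band E ($162M); total welfare W = $1784M.
OrbitCom receives Band B at value $660M, so the others get W − 660 = $1124M.
Without OrbitCom: best allocation of the remaining 2 bidders over all 3 bands is TerraLink→Band D ($962M), NorthTel→Band B ($294M), total $1256M.
VCG payment = (others' best without OrbitCom) − (others' welfare with OrbitCom) = 1256 − 1124 = $132M.

OrbitCom pays $132M.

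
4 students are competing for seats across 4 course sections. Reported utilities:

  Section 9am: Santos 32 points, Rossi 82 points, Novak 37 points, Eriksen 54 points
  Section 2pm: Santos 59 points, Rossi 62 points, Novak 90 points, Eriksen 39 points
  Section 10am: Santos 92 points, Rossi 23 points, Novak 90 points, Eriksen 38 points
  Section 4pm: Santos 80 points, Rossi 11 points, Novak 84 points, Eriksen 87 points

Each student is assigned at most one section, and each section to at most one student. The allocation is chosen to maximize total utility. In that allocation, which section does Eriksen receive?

Eriksen receives Section 4pm.

Optimal: Santos→Section 10am (92 points), Rossi→Section 9am (82 points), Novak→Section 2pm (90 points), Eriksen→Section 4pm (87 points) — total 92+82+90+87 = 351 points.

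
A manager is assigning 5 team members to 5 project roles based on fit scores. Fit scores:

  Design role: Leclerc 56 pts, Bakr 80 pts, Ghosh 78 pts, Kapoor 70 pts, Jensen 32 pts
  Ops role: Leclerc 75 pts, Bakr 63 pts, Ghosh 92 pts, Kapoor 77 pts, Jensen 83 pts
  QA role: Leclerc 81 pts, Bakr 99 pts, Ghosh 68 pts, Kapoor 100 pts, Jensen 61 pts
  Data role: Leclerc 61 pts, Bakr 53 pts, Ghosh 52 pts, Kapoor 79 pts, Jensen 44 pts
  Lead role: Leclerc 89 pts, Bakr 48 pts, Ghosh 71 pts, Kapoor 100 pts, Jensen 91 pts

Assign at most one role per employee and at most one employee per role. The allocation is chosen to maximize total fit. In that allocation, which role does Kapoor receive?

Kapoor receives Data role.

This is the linear assignment problem.
Optimal: Leclerc→Lead role (89 pts), Bakr→QA role (99 pts), Ghosh→Design role (78 pts), Kapoor→Data role (79 pts), Jensen→Ops role (83 pts) — total 89+99+78+79+83 = 428 pts.
Swapping Ghosh↔Bakr (Ghosh→QA role 68 pts, Bakr→Design role 80 pts) loses 29.
Kapoor's own top role is QA role (100 pts), but forcing Kapoor→QA role and reassigning the rest optimally gives only 424 pts — worse by 4.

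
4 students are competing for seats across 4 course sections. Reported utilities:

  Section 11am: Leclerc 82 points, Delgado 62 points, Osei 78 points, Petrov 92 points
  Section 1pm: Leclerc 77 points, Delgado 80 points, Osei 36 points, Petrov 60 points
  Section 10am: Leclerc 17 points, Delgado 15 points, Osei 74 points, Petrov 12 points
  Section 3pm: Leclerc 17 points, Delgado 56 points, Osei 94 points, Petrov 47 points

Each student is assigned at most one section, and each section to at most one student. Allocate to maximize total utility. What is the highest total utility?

This is the linear assignment problem.
Optimal: Leclerc→Section 1pm (77 points), Delgado→Section 3pm (56 points), Osei→Section 10am (74 points), Petrov→Section 11am (92 points) — total 77+56+74+92 = 299 points.
Column-greedy (each section in turn goes to its best remaining student) gives 263 points, worse by 36.
Next-best assignment: Leclerc→Section 11am, Delgado→Section 1pm, Osei→Section 10am, Petrov→Section 3pm = 283 points.

Max total: 299 points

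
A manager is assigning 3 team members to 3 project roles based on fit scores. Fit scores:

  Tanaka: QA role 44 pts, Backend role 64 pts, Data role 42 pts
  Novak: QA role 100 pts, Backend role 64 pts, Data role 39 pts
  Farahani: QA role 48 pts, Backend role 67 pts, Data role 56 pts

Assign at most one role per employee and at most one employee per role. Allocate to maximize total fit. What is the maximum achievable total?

Max total: 220 pts

Optimal: Tanaka→Backend role (64 pts), Novak→QA role (100 pts), Farahani→Data role (56 pts) — total 64+100+56 = 220 pts.
Column-greedy (each role in turn goes to its best remaining employee) gives 209 pts, worse by 11.
Next-best assignment: Tanaka→Data role, Novak→QA role, Farahani→Backend role = 209 pts.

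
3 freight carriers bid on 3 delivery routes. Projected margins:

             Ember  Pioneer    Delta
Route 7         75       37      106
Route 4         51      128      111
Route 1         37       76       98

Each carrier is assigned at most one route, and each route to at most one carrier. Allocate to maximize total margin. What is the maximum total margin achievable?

This is a one-to-one assignment (maximum-weight bipartite matching).
Optimal: Ember→Route 7 ($75k), Pioneer→Route 4 ($128k), Delta→Route 1 ($98k) — total 75+128+98 = $301k.
Max-entry greedy (repeatedly take the single best remaining cell) gives $271k, worse by 30.
Next-best assignment: Ember→Route 1, Pioneer→Route 4, Delta→Route 7 = $271k.
Swapping Ember↔Pioneer (Ember→Route 4 $51k, Pioneer→Route 7 $37k) loses 115.

Maximum total: $301k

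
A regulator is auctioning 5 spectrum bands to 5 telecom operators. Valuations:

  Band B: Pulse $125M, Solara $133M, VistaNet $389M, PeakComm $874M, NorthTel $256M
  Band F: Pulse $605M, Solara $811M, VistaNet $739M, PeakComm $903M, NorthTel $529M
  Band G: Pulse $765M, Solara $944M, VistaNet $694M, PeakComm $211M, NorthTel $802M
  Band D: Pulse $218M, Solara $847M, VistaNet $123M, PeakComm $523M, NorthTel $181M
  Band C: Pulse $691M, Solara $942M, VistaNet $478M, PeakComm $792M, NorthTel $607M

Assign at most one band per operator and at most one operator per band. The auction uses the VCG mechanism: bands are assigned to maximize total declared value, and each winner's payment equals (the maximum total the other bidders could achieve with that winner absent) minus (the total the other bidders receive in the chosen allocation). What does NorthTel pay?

NorthTel pays $169M.

Efficient allocation: Pulse→Band C ($691M), Solara→Band D ($847M), VistaNet→Band F ($739M), PeakComm→Band B ($874M), NorthTel→Band G ($802M); total welfare W = $3953M.
NorthTel receives Band G at value $802M, so the others get W − 802 = $3151M.
Without NorthTel: best allocation of the remaining 4 bidders over all 5 bands is Pulse→Band G ($765M), Solara→Band C ($942M), VistaNet→Band F ($739M), PeakComm→Band B ($874M), total $3320M.
VCG payment = (others' best without NorthTel) − (others' welfare with NorthTel) = 3320 − 3151 = $169M.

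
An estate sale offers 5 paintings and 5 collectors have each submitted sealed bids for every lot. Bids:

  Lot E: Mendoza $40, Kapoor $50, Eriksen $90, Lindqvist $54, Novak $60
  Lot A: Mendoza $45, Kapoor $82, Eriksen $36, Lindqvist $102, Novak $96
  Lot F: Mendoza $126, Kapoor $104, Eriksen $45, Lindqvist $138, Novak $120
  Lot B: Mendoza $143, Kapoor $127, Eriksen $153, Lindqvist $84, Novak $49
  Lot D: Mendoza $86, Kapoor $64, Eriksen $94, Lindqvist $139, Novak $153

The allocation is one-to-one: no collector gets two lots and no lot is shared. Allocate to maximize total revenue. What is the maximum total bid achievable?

Optimal: Mendoza→Lot B ($143), Kapoor→Lot A ($82), Eriksen→Lot E ($90), Lindqvist→Lot F ($138), Novak→Lot D ($153) — total 143+82+90+138+153 = $606.
Column-greedy (each lot in turn goes to its best remaining collector) gives $598, worse by 8.
Swapping Lindqvist↔Kapoor (Lindqvist→Lot A $102, Kapoor→Lot F $104) loses 14.

Maximum total: $606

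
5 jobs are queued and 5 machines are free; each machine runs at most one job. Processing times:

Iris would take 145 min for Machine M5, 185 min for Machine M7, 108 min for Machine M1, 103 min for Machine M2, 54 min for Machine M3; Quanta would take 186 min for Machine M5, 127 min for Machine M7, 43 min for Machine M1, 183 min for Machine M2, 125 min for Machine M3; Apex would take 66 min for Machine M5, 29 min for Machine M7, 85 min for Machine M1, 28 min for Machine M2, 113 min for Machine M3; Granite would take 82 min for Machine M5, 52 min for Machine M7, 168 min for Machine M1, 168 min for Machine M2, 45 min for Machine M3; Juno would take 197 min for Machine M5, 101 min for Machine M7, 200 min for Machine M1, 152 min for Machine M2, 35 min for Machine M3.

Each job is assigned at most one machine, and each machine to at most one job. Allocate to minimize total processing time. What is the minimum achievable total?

Treat this as an assignment problem: match each job to one machine.
Optimal: Iris→Machine M2 (103 min), Quanta→Machine M1 (43 min), Apex→Machine M7 (29 min), Granite→Machine M5 (82 min), Juno→Machine M3 (35 min) — total 103+43+29+82+35 = 292 min.
Min-entry greedy (repeatedly take the single cheapest remaining cell) gives 303 min, worse by 11.
Checked against all permutations: 292 min is optimal.

Minimum total: 292 min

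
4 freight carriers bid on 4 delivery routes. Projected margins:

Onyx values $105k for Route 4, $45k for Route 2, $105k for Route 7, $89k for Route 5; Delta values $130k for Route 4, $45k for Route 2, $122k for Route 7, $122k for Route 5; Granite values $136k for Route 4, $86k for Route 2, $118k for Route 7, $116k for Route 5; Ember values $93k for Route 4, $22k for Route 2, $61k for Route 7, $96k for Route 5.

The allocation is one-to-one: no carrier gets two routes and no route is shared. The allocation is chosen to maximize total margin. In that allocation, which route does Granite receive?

Optimal: Onyx→Route 7 ($105k), Delta→Route 4 ($130k), Granite→Route 2 ($86k), Ember→Route 5 ($96k) — total 105+130+86+96 = $417k.
Row-greedy (each carrier in turn takes its best remaining route) gives $365k, worse by 52.
No other one-to-one assignment exceeds $417k.
Granite's own top route is Route 4 ($136k), but forcing Granite→Route 4 and reassigning the rest optimally gives only $399k — worse by 18.

Granite receives Route 2.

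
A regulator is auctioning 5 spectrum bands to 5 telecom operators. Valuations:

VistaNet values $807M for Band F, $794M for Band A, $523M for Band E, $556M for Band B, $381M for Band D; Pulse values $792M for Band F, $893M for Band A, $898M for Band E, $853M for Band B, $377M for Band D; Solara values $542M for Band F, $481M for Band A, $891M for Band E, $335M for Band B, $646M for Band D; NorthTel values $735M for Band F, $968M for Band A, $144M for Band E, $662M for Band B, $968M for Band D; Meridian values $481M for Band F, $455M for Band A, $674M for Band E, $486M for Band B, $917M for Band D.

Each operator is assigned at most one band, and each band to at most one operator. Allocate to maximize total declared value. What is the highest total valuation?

Optimal: VistaNet→Band F ($807M), Pulse→Band B ($853M), Solara→Band E ($891M), NorthTel→Band A ($968M), Meridian→Band D ($917M) — total 807+853+891+968+917 = $4436M.
Column-greedy (each band in turn goes to its best remaining operator) gives $3805M, worse by 631.
Swapping Pulse↔VistaNet (Pulse→Band F $792M, VistaNet→Band B $556M) loses 312.

Max total: $4436M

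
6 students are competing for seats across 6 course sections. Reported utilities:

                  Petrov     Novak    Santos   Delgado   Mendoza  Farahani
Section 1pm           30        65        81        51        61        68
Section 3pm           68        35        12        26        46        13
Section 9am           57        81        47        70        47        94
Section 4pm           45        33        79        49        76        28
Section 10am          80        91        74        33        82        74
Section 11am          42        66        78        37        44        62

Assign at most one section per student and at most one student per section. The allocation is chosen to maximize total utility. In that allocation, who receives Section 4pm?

Mendoza receives Section 4pm.

Optimal: Petrov→Section 3pm (68 points), Novak→Section 10am (91 points), Santos→Section 11am (78 points), Delgado→Section 1pm (51 points), Mendoza→Section 4pm (76 points), Farahani→Section 9am (94 points) — total 68+91+78+51+76+94 = 458 points.
Next-best assignment: Petrov→Section 3pm, Novak→Section 10am, Santos→Section 11am, Delgado→Section 9am, Mendoza→Section 4pm, Farahani→Section 1pm = 451 points.
Checked against all permutations: 458 points is optimal.
Mendoza's own top section is Section 10am (82 points), but forcing Mendoza→Section 10am and reassigning the rest optimally gives only 440 points — worse by 18.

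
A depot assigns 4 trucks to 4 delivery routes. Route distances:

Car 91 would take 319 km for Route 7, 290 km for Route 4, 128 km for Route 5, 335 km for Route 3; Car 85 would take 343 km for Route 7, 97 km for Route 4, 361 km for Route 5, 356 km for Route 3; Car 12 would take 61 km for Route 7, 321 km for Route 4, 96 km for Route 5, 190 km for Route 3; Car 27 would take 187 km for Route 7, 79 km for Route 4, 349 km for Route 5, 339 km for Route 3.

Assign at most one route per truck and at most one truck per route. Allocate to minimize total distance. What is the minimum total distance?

Treat this as an assignment problem: match each truck to one route.
Optimal: Car 91→Route 5 (128 km), Car 85→Route 4 (97 km), Car 12→Route 3 (190 km), Car 27→Route 7 (187 km) — total 128+97+190+187 = 602 km.
Row-greedy (each truck in turn takes its cheapest remaining route) gives 625 km, worse by 23.

Min total: 602 km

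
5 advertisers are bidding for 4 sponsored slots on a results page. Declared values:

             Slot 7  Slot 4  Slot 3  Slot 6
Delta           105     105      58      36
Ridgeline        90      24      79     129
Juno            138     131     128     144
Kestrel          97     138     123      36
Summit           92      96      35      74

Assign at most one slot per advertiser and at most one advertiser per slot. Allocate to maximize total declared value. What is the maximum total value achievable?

Maximum total: $500

Optimal: Delta→Slot 7 ($105), Kestrel→Slot 4 ($138), Juno→Slot 3 ($128), Ridgeline→Slot 6 ($129) — total 105+138+128+129 = $500.
Max-entry greedy (repeatedly take the single best remaining cell) gives $466, worse by 34.
Swapping Ridgeline↔Kestrel (Ridgeline→Slot 4 $24, Kestrel→Slot 6 $36) loses 207.
Every other assignment is strictly worse.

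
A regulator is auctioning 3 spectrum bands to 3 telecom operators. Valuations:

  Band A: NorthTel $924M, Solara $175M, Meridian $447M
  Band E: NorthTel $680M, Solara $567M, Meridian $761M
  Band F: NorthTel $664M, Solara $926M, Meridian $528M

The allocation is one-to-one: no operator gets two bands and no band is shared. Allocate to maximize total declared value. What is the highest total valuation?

Optimal: NorthTel→Band A ($924M), Solara→Band F ($926M), Meridian→Band E ($761M) — total 924+926+761 = $2611M.
Swapping Meridian↔NorthTel (Meridian→Band A $447M, NorthTel→Band E $680M) loses 558.
Checked against all permutations: $2611M is optimal.

Max total: $2611M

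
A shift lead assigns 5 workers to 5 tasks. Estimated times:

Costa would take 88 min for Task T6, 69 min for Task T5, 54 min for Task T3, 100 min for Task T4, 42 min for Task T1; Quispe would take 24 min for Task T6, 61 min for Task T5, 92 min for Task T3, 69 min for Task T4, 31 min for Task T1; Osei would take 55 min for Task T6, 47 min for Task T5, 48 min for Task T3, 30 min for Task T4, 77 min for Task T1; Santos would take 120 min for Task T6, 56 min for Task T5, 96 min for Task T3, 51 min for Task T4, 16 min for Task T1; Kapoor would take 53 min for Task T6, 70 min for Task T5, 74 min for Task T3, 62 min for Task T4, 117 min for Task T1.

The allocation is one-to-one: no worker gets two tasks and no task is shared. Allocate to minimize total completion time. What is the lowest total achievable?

This is a one-to-one assignment (minimum-cost bipartite matching).
Optimal: Costa→Task T3 (54 min), Quispe→Task T6 (24 min), Osei→Task T4 (30 min), Santos→Task T1 (16 min), Kapoor→Task T5 (70 min) — total 54+24+30+16+70 = 194 min.
Column-greedy (each task in turn goes to its cheapest remaining worker) gives 293 min, worse by 99.

Min total: 194 min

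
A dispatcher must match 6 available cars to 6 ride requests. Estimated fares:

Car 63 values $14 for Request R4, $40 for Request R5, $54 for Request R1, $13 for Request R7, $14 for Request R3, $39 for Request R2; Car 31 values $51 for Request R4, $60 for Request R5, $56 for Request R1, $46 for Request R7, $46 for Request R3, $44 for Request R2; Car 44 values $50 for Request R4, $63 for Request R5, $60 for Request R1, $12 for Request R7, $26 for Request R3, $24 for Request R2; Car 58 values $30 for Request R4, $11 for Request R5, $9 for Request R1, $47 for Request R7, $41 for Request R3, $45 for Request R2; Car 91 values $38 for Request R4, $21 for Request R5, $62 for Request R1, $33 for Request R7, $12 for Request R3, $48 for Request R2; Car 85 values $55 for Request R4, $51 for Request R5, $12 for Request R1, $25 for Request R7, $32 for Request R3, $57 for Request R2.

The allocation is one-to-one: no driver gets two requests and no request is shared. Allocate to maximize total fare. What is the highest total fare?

Optimal: Car 63→Request R1 ($54), Car 31→Request R3 ($46), Car 44→Request R5 ($63), Car 58→Request R7 ($47), Car 91→Request R2 ($48), Car 85→Request R4 ($55) — total 54+46+63+47+48+55 = $313.
Max-entry greedy (repeatedly take the single best remaining cell) gives $294, worse by 19.
Swapping Car 91↔Car 85 (Car 91→Request R4 $38, Car 85→Request R2 $57) loses 8.

Maximum total: $313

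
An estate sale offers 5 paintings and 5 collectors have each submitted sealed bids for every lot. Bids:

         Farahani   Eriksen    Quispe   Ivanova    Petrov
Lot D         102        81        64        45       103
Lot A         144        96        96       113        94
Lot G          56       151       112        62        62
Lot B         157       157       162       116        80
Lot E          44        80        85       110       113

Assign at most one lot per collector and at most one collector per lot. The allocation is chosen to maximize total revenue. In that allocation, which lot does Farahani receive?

Farahani receives Lot A.

Optimal: Farahani→Lot A ($144), Eriksen→Lot G ($151), Quispe→Lot B ($162), Ivanova→Lot E ($110), Petrov→Lot D ($103) — total 144+151+162+110+103 = $670.
Max-entry greedy (repeatedly take the single best remaining cell) gives $615, worse by 55.
Next-best assignment: Farahani→Lot D, Eriksen→Lot G, Quispe→Lot B, Ivanova→Lot A, Petrov→Lot E = $641.
Every other assignment is strictly worse.
Farahani's own top lot is Lot B ($157), but forcing Farahani→Lot B and reassigning the rest optimally gives only $617 — worse by 53.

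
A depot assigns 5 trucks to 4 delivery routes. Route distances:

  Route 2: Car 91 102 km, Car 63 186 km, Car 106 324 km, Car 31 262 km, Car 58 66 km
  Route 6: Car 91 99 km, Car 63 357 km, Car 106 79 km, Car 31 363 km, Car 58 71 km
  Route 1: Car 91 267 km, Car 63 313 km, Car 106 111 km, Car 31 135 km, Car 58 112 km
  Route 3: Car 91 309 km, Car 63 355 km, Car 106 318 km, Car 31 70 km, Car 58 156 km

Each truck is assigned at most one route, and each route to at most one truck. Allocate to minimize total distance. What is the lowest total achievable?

Min total: 346 km

Optimal: Car 58→Route 2 (66 km), Car 91→Route 6 (99 km), Car 106→Route 1 (111 km), Car 31→Route 3 (70 km) — total 66+99+111+70 = 346 km.
Column-greedy (each route in turn goes to its cheapest remaining truck) gives 589 km, worse by 243.
Swapping Car 31↔Car 106 (Car 31→Route 1 135 km, Car 106→Route 3 318 km) adds 272.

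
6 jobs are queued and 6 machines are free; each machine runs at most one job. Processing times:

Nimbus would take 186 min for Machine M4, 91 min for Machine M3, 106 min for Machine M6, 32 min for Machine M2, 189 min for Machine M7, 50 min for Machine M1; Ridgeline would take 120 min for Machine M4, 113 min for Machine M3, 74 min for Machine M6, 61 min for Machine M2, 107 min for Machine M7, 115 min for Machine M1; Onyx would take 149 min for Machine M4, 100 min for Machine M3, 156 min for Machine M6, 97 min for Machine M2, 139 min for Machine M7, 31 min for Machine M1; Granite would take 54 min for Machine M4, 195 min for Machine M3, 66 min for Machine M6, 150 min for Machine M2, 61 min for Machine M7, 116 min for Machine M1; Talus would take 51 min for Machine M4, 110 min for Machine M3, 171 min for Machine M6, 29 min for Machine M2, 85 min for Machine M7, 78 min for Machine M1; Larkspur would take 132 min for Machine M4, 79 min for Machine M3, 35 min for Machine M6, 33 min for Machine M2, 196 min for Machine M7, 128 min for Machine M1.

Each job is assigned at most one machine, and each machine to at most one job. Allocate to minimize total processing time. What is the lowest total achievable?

This is a one-to-one assignment (minimum-cost bipartite matching).
Optimal: Nimbus→Machine M2 (32 min), Ridgeline→Machine M3 (113 min), Onyx→Machine M1 (31 min), Granite→Machine M7 (61 min), Talus→Machine M4 (51 min), Larkspur→Machine M6 (35 min) — total 32+113+31+61+51+35 = 323 min.
Row-greedy (each job in turn takes its cheapest remaining machine) gives 355 min, worse by 32.

Min total: 323 min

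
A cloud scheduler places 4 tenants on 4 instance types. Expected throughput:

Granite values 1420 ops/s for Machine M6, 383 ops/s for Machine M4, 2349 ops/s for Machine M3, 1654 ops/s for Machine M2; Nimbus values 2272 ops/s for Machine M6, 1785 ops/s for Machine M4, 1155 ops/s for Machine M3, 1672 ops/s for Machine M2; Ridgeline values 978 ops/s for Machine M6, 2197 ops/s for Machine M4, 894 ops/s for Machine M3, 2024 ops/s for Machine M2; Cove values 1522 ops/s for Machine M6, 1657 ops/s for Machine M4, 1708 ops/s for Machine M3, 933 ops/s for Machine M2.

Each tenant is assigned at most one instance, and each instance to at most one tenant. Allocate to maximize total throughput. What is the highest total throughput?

Max total: 8302 ops/s

Optimal: Granite→Machine M3 (2349 ops/s), Nimbus→Machine M6 (2272 ops/s), Ridgeline→Machine M2 (2024 ops/s), Cove→Machine M4 (1657 ops/s) — total 2349+2272+2024+1657 = 8302 ops/s.
Column-greedy (each instance in turn goes to its best remaining tenant) gives 7751 ops/s, worse by 551.
Next-best assignment: Granite→Machine M2, Nimbus→Machine M6, Ridgeline→Machine M4, Cove→Machine M3 = 7831 ops/s.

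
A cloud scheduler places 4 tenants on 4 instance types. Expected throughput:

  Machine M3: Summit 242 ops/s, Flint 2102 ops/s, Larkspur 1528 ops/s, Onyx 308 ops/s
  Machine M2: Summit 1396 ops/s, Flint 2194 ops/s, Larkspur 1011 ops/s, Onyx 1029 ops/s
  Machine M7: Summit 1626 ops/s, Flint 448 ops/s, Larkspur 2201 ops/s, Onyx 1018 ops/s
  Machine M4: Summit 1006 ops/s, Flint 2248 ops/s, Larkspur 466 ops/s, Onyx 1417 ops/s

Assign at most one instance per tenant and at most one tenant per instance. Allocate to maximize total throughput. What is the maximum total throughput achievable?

Optimal: Summit→Machine M2 (1396 ops/s), Flint→Machine M3 (2102 ops/s), Larkspur→Machine M7 (2201 ops/s), Onyx→Machine M4 (1417 ops/s) — total 1396+2102+2201+1417 = 7116 ops/s.
Max-entry greedy (repeatedly take the single best remaining cell) gives 6153 ops/s, worse by 963.
Swapping Onyx↔Summit (Onyx→Machine M2 1029 ops/s, Summit→Machine M4 1006 ops/s) loses 778.
Checked against all permutations: 7116 ops/s is optimal.

Max total: 7116 ops/s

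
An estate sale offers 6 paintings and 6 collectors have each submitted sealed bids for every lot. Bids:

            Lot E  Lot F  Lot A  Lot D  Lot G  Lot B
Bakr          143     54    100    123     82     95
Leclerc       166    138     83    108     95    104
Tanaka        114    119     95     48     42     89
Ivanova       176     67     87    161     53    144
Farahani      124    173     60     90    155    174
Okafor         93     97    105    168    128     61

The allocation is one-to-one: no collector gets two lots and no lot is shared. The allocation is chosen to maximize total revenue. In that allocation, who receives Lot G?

Farahani receives Lot G.

Treat this as an assignment problem: match each collector to one lot.
Optimal: Bakr→Lot A ($100), Leclerc→Lot E ($166), Tanaka→Lot F ($119), Ivanova→Lot B ($144), Farahani→Lot G ($155), Okafor→Lot D ($168) — total 100+166+119+144+155+168 = $852.
Column-greedy (each lot in turn goes to its best remaining collector) gives $761, worse by 91.
Every other assignment is strictly worse.
Farahani's own top lot is Lot B ($174), but forcing Farahani→Lot B and reassigning the rest optimally gives only $848 — worse by 4.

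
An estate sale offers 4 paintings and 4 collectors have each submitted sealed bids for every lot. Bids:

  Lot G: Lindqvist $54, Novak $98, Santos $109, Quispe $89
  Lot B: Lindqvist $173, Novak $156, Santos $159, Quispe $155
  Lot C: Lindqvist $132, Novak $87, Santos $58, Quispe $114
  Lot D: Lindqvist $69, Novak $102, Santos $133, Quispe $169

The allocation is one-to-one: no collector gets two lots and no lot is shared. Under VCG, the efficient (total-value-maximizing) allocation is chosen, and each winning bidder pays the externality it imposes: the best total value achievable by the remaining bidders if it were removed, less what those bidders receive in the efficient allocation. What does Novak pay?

Efficient allocation: Lindqvist→Lot C ($132), Novak→Lot B ($156), Santos→Lot G ($109), Quispe→Lot D ($169); total welfare W = $566.
Novak receives Lot B at value $156, so the others get W − 156 = $410.
Without Novak: best allocation of the remaining 3 bidders over all 4 lots is Lindqvist→Lot C ($132), Santos→Lot B ($159), Quispe→Lot D ($169), total $460.
VCG payment = (others' best without Novak) − (others' welfare with Novak) = 460 − 410 = $50.

Novak pays $50.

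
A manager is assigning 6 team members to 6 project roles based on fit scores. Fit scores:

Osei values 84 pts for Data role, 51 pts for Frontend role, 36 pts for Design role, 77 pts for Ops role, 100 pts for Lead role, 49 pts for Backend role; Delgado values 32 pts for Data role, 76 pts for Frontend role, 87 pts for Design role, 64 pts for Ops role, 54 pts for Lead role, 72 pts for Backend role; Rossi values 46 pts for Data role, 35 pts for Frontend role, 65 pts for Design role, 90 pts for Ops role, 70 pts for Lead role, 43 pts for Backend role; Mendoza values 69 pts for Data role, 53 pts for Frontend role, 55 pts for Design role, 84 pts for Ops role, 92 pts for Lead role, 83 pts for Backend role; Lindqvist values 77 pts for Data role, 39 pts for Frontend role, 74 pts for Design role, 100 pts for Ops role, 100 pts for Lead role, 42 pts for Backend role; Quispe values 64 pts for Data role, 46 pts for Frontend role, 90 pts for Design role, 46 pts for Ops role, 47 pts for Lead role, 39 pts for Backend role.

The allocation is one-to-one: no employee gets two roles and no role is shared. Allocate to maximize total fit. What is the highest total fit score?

This is a one-to-one assignment (maximum-weight bipartite matching).
Optimal: Osei→Data role (84 pts), Delgado→Frontend role (76 pts), Rossi→Ops role (90 pts), Mendoza→Backend role (83 pts), Lindqvist→Lead role (100 pts), Quispe→Design role (90 pts) — total 84+76+90+83+100+90 = 523 pts.
Max-entry greedy (repeatedly take the single best remaining cell) gives 495 pts, worse by 28.
Next-best assignment: Osei→Lead role, Delgado→Frontend role, Rossi→Ops role, Mendoza→Backend role, Lindqvist→Data role, Quispe→Design role = 516 pts.

Maximum total: 523 pts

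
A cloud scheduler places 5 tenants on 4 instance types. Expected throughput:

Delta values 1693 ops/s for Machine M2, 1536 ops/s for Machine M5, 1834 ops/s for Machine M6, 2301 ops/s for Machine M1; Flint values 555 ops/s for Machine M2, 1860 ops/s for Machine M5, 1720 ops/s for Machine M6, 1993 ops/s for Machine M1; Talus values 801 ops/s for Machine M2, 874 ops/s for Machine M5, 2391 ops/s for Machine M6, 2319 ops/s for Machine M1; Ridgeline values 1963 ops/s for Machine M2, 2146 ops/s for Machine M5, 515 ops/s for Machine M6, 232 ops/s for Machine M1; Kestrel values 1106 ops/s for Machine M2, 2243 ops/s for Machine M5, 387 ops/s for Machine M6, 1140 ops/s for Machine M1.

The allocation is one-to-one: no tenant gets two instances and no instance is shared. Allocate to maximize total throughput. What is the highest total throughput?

This is a one-to-one assignment (maximum-weight bipartite matching).
Optimal: Ridgeline→Machine M2 (1963 ops/s), Kestrel→Machine M5 (2243 ops/s), Talus→Machine M6 (2391 ops/s), Delta→Machine M1 (2301 ops/s) — total 1963+2243+2391+2301 = 8898 ops/s.
Row-greedy (each tenant in turn takes its best remaining instance) gives 8515 ops/s, worse by 383.

Max total: 8898 ops/s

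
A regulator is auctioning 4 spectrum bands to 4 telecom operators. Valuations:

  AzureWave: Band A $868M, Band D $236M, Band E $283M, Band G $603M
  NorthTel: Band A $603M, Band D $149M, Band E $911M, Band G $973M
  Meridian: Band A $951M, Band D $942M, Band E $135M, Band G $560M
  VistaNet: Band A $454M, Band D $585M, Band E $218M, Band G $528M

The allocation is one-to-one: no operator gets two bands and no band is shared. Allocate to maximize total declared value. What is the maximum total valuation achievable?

This is a one-to-one assignment (maximum-weight bipartite matching).
Optimal: AzureWave→Band A ($868M), NorthTel→Band E ($911M), Meridian→Band D ($942M), VistaNet→Band G ($528M) — total 868+911+942+528 = $3249M.
Max-entry greedy (repeatedly take the single best remaining cell) gives $2792M, worse by 457.
Next-best assignment: AzureWave→Band G, NorthTel→Band E, Meridian→Band A, VistaNet→Band D = $3050M.
Swapping NorthTel↔VistaNet (NorthTel→Band G $973M, VistaNet→Band E $218M) loses 248.
Checked against all permutations: $3249M is optimal.

Maximum total: $3249M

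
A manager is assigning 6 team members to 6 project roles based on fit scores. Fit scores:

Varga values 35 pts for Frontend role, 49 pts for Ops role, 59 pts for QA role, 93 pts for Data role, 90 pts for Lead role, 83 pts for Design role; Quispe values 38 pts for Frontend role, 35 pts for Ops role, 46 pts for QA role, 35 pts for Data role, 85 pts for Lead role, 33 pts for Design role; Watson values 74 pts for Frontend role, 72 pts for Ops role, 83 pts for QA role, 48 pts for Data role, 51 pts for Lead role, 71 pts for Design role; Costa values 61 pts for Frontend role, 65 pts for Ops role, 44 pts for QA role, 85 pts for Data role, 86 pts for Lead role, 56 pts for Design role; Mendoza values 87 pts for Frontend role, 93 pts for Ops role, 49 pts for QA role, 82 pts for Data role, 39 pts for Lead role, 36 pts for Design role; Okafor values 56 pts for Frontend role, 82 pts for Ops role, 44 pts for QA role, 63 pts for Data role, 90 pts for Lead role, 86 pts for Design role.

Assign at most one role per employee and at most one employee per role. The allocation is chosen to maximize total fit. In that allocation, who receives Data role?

This is a one-to-one assignment (maximum-weight bipartite matching).
Optimal: Varga→Design role (83 pts), Quispe→Lead role (85 pts), Watson→QA role (83 pts), Costa→Data role (85 pts), Mendoza→Frontend role (87 pts), Okafor→Ops role (82 pts) — total 83+85+83+85+87+82 = 505 pts.
Row-greedy (each employee in turn takes its best remaining role) gives 499 pts, worse by 6.
Swapping Okafor↔Quispe (Okafor→Lead role 90 pts, Quispe→Ops role 35 pts) loses 42.
No other one-to-one assignment exceeds 505 pts.
Costa's own top role is Lead role (86 pts), but forcing Costa→Lead role and reassigning the rest optimally gives only 479 pts — worse by 26.

Costa receives Data role.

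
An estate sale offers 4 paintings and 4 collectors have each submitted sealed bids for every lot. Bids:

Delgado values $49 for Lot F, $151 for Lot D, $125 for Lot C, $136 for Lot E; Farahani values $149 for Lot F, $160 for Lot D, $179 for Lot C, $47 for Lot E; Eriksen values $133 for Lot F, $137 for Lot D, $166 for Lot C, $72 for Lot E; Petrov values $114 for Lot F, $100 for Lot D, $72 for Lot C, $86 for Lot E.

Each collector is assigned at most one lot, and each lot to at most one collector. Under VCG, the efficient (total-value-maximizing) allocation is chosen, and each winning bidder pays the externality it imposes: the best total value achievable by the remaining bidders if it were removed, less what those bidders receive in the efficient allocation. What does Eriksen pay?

Efficient allocation: Delgado→Lot E ($136), Farahani→Lot D ($160), Eriksen→Lot C ($166), Petrov→Lot F ($114); total welfare W = $576.
Eriksen receives Lot C at value $166, so the others get W − 166 = $410.
Without Eriksen: best allocation of the remaining 3 bidders over all 4 lots is Delgado→Lot D ($151), Farahani→Lot C ($179), Petrov→Lot F ($114), total $444.
VCG payment = (others' best without Eriksen) − (others' welfare with Eriksen) = 444 − 410 = $34.

Eriksen pays $34.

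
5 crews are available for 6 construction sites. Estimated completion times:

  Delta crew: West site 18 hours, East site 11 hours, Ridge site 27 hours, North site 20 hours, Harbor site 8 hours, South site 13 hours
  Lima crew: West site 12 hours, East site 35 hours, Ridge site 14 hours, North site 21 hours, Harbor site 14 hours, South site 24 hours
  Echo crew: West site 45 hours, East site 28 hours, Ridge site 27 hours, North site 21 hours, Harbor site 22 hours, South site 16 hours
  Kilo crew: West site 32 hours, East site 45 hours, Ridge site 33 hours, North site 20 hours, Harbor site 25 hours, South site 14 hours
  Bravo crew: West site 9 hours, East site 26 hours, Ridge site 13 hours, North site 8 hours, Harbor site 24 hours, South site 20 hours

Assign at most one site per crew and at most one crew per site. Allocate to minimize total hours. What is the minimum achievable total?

Optimal: Delta crew→Harbor site (8 hours), Lima crew→Ridge site (14 hours), Echo crew→North site (21 hours), Kilo crew→South site (14 hours), Bravo crew→West site (9 hours) — total 8+14+21+14+9 = 66 hours.
Column-greedy (each site in turn goes to its cheapest remaining crew) gives 76 hours, worse by 10.
Next-best assignment: Delta crew→East site, Lima crew→West site, Echo crew→Harbor site, Kilo crew→South site, Bravo crew→North site = 67 hours.

Min total: 66 hours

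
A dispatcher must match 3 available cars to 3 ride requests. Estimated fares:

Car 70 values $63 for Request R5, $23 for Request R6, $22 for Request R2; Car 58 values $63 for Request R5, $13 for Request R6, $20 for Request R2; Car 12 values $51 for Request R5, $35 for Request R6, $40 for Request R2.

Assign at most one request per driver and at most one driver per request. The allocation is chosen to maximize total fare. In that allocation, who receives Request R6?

Optimal: Car 70→Request R6 ($23), Car 58→Request R5 ($63), Car 12→Request R2 ($40) — total 23+63+40 = $126.
Row-greedy (each driver in turn takes its best remaining request) gives $118, worse by 8.
Car 70's own top request is Request R5 ($63), but forcing Car 70→Request R5 and reassigning the rest optimally gives only $118 — worse by 8.

Car 70 receives Request R6.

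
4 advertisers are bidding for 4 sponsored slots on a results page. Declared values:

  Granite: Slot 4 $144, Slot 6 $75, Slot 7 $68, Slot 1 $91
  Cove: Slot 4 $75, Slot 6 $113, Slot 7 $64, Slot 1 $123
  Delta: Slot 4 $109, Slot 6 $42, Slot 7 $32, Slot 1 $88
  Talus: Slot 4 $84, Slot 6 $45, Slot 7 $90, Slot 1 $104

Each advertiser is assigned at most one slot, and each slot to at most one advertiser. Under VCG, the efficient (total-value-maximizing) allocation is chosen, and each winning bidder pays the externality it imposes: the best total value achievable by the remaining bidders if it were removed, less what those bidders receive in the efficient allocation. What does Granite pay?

Efficient allocation: Granite→Slot 4 ($144), Cove→Slot 6 ($113), Delta→Slot 1 ($88), Talus→Slot 7 ($90); total welfare W = $435.
Granite receives Slot 4 at value $144, so the others get W − 144 = $291.
Without Granite: best allocation of the remaining 3 bidders over all 4 slots is Cove→Slot 6 ($113), Delta→Slot 4 ($109), Talus→Slot 1 ($104), total $326.
VCG payment = (others' best without Granite) − (others' welfare with Granite) = 326 − 291 = $35.

Granite pays $35.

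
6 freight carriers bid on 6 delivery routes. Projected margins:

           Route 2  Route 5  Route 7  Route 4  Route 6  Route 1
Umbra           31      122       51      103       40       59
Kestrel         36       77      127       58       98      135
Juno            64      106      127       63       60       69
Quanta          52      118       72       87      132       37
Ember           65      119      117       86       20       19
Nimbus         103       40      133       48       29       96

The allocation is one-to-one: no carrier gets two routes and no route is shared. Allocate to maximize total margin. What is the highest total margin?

Max total: $719k

Optimal: Umbra→Route 4 ($103k), Kestrel→Route 1 ($135k), Juno→Route 7 ($127k), Quanta→Route 6 ($132k), Ember→Route 5 ($119k), Nimbus→Route 2 ($103k) — total 103+135+127+132+119+103 = $719k.
Max-entry greedy (repeatedly take the single best remaining cell) gives $672k, worse by 47.
No other one-to-one assignment exceeds $719k.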